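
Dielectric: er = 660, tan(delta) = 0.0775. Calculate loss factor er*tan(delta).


Loss = 660 * 0.0775 = 51.15

51.15


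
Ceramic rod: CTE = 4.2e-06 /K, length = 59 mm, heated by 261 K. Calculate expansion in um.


dL = 4.2e-06 * 59 * 261 * 1000 = 64.676 um

64.676


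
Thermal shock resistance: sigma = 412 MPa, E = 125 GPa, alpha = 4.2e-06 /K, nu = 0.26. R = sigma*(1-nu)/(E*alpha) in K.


R = 412*(1-0.26)/(125*1000*4.2e-06) = 581 K

581


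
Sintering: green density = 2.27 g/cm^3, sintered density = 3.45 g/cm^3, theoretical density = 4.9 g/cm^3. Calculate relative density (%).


Relative = 3.45 / 4.9 * 100 = 70.4%

70.4


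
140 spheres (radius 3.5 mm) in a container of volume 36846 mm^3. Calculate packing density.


V_sphere = 4/3*pi*3.5^3 = 179.5944 mm^3
Total V = 140*179.5944 = 25143.216 mm^3
PD = 25143.216 / 36846 = 0.682

0.682


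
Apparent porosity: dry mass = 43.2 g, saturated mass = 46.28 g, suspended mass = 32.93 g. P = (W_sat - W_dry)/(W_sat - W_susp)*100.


P = (46.28 - 43.2) / (46.28 - 32.93) * 100 = 3.08 / 13.35 * 100 = 23.1%

23.1


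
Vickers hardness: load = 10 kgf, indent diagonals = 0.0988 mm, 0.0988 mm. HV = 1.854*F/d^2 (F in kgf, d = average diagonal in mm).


d_avg = (0.0988+0.0988)/2 = 0.0988 mm
HV = 1.854*10/0.0988^2 = 1899

1899


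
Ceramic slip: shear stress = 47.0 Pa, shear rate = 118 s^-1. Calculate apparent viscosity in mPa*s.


eta = tau/gamma * 1000 = 47.0/118 * 1000 = 398.3 mPa*s

398.3


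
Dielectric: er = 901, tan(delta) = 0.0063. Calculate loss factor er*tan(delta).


Loss = 901 * 0.0063 = 5.676

5.676


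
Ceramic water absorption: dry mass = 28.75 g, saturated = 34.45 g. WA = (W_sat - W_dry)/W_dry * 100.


WA = (34.45 - 28.75) / 28.75 * 100 = 19.83%

19.83


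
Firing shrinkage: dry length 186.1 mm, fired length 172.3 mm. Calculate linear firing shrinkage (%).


FS = (186.1 - 172.3) / 186.1 * 100 = 7.42%

7.42


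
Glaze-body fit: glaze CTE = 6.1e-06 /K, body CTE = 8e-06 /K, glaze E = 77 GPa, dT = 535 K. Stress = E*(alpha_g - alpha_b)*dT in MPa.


Stress = 77*1000*(6.1e-06 - 8e-06)*535 = -78.3 MPa

-78.3


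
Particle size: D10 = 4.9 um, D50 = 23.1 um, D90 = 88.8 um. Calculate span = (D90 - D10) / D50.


Span = (88.8 - 4.9) / 23.1 = 83.9 / 23.1 = 3.632

3.632


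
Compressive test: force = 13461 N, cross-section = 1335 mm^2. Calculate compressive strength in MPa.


CS = 13461 / 1335 = 10.1 MPa

10.1


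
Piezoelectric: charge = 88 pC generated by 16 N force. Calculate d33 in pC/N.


d33 = 88 / 16 = 5.5 pC/N

5.5


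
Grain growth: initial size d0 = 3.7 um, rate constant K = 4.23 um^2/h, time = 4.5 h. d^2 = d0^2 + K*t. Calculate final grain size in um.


d^2 = 3.7^2 + 4.23*4.5 = 32.725
d = sqrt(32.725) = 5.72 um

5.72


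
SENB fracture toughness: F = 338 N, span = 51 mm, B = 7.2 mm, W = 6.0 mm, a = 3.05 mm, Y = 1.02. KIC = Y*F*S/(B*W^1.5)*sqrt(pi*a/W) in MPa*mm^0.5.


KIC = 1.02*338*51/(7.2*6.0^1.5)*sqrt(pi*3.05/6.0) = 209.98

209.98


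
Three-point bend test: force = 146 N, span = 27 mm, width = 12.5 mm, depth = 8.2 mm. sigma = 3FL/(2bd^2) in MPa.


sigma = 3*146*27/(2*12.5*8.2^2) = 7.0 MPa

7.0


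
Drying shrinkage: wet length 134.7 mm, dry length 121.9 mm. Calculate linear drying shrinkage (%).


DS = (134.7 - 121.9) / 134.7 * 100 = 9.5%

9.5


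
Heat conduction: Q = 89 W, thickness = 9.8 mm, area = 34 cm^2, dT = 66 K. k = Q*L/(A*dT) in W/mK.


k = 89*9.8/1000/(34/10000*66) = 3.89 W/mK

3.89


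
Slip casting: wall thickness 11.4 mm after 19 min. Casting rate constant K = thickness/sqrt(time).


K = 11.4 / sqrt(19) = 11.4 / 4.3589 = 2.615 mm/min^0.5

2.615


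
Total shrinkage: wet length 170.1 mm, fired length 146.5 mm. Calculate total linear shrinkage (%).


TS = (170.1 - 146.5) / 170.1 * 100 = 13.87%

13.87


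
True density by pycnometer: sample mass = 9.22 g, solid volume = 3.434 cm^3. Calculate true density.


TD = 9.22 / 3.434 = 2.685 g/cm^3

2.685


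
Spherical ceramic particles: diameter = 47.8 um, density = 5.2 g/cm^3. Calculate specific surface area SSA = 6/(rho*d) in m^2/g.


SSA = 6 / (5.2 * 47.8) = 0.024 m^2/g

0.024


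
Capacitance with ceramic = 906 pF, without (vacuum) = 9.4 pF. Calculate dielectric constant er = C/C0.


er = 906 / 9.4 = 96.38

96.38


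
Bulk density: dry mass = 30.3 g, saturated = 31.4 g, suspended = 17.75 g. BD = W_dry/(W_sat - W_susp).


BD = 30.3 / (31.4 - 17.75) = 30.3 / 13.65 = 2.22 g/cm^3

2.22


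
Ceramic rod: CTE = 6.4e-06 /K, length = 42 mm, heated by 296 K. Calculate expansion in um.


dL = 6.4e-06 * 42 * 296 * 1000 = 79.565 um

79.565


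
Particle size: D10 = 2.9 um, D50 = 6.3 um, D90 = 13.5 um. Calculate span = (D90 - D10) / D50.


Span = (13.5 - 2.9) / 6.3 = 10.6 / 6.3 = 1.683

1.683


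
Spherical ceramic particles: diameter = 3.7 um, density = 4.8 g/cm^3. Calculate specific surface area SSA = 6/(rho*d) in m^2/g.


SSA = 6 / (4.8 * 3.7) = 0.338 m^2/g

0.338


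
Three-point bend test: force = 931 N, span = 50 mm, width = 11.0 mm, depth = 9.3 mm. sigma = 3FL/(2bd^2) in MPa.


sigma = 3*931*50/(2*11.0*9.3^2) = 73.4 MPa

73.4


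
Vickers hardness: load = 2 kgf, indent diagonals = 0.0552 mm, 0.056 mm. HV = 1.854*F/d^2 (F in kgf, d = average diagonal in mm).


d_avg = (0.0552+0.056)/2 = 0.0556 mm
HV = 1.854*2/0.0556^2 = 1199

1199


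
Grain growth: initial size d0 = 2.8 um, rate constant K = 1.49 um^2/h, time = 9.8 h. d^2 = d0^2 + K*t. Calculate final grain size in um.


d^2 = 2.8^2 + 1.49*9.8 = 22.442
d = sqrt(22.442) = 4.74 um

4.74


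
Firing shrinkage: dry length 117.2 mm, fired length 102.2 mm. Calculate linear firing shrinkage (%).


FS = (117.2 - 102.2) / 117.2 * 100 = 12.8%

12.8


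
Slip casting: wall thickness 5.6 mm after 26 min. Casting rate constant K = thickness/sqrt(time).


K = 5.6 / sqrt(26) = 5.6 / 5.099 = 1.098 mm/min^0.5

1.098


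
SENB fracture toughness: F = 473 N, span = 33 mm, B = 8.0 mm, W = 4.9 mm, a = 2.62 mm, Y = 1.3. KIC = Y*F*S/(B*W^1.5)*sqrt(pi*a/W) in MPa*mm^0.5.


KIC = 1.3*473*33/(8.0*4.9^1.5)*sqrt(pi*2.62/4.9) = 303.08

303.08


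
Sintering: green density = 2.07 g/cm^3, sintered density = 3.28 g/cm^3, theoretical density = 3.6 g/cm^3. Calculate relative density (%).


Relative = 3.28 / 3.6 * 100 = 91.1%

91.1


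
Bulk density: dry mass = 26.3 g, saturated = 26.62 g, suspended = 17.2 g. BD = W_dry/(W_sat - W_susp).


BD = 26.3 / (26.62 - 17.2) = 26.3 / 9.42 = 2.792 g/cm^3

2.792


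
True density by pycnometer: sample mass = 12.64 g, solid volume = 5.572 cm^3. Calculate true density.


TD = 12.64 / 5.572 = 2.268 g/cm^3

2.268


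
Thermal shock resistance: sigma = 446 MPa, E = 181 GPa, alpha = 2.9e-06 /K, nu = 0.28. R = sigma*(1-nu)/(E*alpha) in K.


R = 446*(1-0.28)/(181*1000*2.9e-06) = 612 K

612


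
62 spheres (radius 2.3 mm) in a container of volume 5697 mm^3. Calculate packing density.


V_sphere = 4/3*pi*2.3^3 = 50.965 mm^3
Total V = 62*50.965 = 3159.83 mm^3
PD = 3159.83 / 5697 = 0.555

0.555


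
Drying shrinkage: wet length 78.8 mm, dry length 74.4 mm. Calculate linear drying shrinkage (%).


DS = (78.8 - 74.4) / 78.8 * 100 = 5.58%

5.58


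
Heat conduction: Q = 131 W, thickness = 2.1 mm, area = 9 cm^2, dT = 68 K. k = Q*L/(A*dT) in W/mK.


k = 131*2.1/1000/(9/10000*68) = 4.5 W/mK

4.5


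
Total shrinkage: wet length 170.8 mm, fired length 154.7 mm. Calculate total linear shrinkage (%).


TS = (170.8 - 154.7) / 170.8 * 100 = 9.43%

9.43


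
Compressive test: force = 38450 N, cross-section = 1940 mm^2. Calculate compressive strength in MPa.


CS = 38450 / 1940 = 19.8 MPa

19.8


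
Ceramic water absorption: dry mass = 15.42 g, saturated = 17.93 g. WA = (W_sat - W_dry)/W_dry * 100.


WA = (17.93 - 15.42) / 15.42 * 100 = 16.28%

16.28


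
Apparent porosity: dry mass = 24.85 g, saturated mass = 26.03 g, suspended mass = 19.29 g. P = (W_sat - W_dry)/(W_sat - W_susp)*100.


P = (26.03 - 24.85) / (26.03 - 19.29) * 100 = 1.18 / 6.74 * 100 = 17.5%

17.5


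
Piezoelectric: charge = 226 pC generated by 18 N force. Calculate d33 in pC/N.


d33 = 226 / 18 = 12.6 pC/N

12.6


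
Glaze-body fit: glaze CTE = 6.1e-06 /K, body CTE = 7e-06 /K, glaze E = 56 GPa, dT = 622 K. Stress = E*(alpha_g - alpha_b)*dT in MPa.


Stress = 56*1000*(6.1e-06 - 7e-06)*622 = -31.3 MPa

-31.3


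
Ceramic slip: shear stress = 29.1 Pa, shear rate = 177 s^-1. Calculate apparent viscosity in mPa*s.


eta = tau/gamma * 1000 = 29.1/177 * 1000 = 164.4 mPa*s

164.4


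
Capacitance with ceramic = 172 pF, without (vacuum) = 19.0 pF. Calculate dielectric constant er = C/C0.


er = 172 / 19.0 = 9.05

9.05


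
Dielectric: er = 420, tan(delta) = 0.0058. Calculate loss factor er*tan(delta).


Loss = 420 * 0.0058 = 2.436

2.436


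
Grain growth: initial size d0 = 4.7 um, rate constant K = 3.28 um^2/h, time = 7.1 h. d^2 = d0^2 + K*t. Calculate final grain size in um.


d^2 = 4.7^2 + 3.28*7.1 = 45.378
d = sqrt(45.378) = 6.74 um

6.74


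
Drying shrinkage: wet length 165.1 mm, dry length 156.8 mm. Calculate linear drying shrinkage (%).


DS = (165.1 - 156.8) / 165.1 * 100 = 5.03%

5.03


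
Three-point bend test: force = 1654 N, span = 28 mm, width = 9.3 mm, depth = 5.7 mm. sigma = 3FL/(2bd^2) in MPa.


sigma = 3*1654*28/(2*9.3*5.7^2) = 229.9 MPa

229.9


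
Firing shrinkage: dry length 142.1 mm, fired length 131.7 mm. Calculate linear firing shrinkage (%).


FS = (142.1 - 131.7) / 142.1 * 100 = 7.32%

7.32


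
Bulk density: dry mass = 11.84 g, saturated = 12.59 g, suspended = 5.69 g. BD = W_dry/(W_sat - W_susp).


BD = 11.84 / (12.59 - 5.69) = 11.84 / 6.9 = 1.716 g/cm^3

1.716


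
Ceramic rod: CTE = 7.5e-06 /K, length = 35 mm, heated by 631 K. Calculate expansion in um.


dL = 7.5e-06 * 35 * 631 * 1000 = 165.638 um

165.638


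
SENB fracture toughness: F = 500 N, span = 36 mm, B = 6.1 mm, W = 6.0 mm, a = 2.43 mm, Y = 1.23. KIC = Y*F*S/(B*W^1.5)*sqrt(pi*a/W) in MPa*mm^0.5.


KIC = 1.23*500*36/(6.1*6.0^1.5)*sqrt(pi*2.43/6.0) = 278.56

278.56


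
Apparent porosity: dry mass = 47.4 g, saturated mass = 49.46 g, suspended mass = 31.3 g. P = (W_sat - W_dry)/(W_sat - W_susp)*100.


P = (49.46 - 47.4) / (49.46 - 31.3) * 100 = 2.06 / 18.16 * 100 = 11.3%

11.3


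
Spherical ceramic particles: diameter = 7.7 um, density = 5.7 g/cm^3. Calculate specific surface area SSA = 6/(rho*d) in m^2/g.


SSA = 6 / (5.7 * 7.7) = 0.137 m^2/g

0.137


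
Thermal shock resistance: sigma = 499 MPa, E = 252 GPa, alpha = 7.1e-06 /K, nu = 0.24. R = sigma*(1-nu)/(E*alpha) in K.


R = 499*(1-0.24)/(252*1000*7.1e-06) = 212 K

212


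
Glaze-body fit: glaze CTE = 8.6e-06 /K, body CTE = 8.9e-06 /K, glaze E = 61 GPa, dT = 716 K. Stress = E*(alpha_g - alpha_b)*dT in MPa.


Stress = 61*1000*(8.6e-06 - 8.9e-06)*716 = -13.1 MPa

-13.1


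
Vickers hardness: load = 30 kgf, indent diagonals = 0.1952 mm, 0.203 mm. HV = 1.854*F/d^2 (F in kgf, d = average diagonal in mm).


d_avg = (0.1952+0.203)/2 = 0.1991 mm
HV = 1.854*30/0.1991^2 = 1403

1403


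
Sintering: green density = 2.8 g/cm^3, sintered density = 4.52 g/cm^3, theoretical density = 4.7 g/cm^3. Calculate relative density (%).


Relative = 4.52 / 4.7 * 100 = 96.2%

96.2


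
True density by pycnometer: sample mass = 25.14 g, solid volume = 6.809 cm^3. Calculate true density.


TD = 25.14 / 6.809 = 3.692 g/cm^3

3.692


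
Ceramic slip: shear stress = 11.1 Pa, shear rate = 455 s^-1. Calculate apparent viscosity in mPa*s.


eta = tau/gamma * 1000 = 11.1/455 * 1000 = 24.4 mPa*s

24.4


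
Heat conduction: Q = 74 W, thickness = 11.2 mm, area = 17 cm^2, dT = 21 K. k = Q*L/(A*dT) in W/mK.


k = 74*11.2/1000/(17/10000*21) = 23.22 W/mK

23.22


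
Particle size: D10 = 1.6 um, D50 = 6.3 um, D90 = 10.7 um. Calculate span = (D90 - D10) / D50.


Span = (10.7 - 1.6) / 6.3 = 9.1 / 6.3 = 1.444

1.444


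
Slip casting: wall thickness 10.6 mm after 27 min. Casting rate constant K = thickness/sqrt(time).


K = 10.6 / sqrt(27) = 10.6 / 5.1962 = 2.04 mm/min^0.5

2.04


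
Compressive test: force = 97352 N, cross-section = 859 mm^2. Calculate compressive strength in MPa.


CS = 97352 / 859 = 113.3 MPa

113.3


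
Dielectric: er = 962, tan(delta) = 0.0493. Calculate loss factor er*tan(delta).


Loss = 962 * 0.0493 = 47.427

47.427


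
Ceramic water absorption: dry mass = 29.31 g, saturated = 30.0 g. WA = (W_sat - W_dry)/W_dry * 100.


WA = (30.0 - 29.31) / 29.31 * 100 = 2.35%

2.35


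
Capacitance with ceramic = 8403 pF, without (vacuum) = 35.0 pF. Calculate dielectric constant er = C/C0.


er = 8403 / 35.0 = 240.09

240.09


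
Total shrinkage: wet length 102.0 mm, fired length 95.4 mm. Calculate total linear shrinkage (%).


TS = (102.0 - 95.4) / 102.0 * 100 = 6.47%

6.47


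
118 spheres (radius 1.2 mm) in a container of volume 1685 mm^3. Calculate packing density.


V_sphere = 4/3*pi*1.2^3 = 7.2382 mm^3
Total V = 118*7.2382 = 854.1076 mm^3
PD = 854.1076 / 1685 = 0.507

0.507


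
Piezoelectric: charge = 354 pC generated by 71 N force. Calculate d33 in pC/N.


d33 = 354 / 71 = 5.0 pC/N

5.0


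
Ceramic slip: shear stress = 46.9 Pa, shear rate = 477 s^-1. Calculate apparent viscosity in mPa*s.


eta = tau/gamma * 1000 = 46.9/477 * 1000 = 98.3 mPa*s

98.3


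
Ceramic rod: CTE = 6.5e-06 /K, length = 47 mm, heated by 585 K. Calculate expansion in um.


dL = 6.5e-06 * 47 * 585 * 1000 = 178.718 um

178.718


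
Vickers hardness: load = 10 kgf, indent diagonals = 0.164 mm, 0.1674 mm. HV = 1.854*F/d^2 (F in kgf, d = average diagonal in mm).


d_avg = (0.164+0.1674)/2 = 0.1657 mm
HV = 1.854*10/0.1657^2 = 675

675


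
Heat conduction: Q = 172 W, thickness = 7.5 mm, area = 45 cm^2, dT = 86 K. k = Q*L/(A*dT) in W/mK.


k = 172*7.5/1000/(45/10000*86) = 3.33 W/mK

3.33


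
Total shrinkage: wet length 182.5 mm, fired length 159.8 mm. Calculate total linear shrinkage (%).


TS = (182.5 - 159.8) / 182.5 * 100 = 12.44%

12.44


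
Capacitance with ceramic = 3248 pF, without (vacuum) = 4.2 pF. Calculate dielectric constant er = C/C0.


er = 3248 / 4.2 = 773.33

773.33


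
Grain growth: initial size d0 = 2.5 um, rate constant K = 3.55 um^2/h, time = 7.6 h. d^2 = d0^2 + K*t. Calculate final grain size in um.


d^2 = 2.5^2 + 3.55*7.6 = 33.23
d = sqrt(33.23) = 5.76 um

5.76


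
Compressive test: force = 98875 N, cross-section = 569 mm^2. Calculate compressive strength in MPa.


CS = 98875 / 569 = 173.8 MPa

173.8


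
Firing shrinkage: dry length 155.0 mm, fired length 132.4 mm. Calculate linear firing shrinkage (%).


FS = (155.0 - 132.4) / 155.0 * 100 = 14.58%

14.58


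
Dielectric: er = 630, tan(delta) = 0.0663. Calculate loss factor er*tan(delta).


Loss = 630 * 0.0663 = 41.769

41.769


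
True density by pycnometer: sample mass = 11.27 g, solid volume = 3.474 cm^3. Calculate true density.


TD = 11.27 / 3.474 = 3.244 g/cm^3

3.244


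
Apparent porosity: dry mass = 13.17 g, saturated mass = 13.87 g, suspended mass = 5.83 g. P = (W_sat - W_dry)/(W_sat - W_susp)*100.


P = (13.87 - 13.17) / (13.87 - 5.83) * 100 = 0.7 / 8.04 * 100 = 8.7%

8.7


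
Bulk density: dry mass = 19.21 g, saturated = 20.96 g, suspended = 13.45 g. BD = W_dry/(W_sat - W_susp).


BD = 19.21 / (20.96 - 13.45) = 19.21 / 7.51 = 2.558 g/cm^3

2.558


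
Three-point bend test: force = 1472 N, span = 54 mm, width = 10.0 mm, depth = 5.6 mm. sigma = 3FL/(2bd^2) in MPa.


sigma = 3*1472*54/(2*10.0*5.6^2) = 380.2 MPa

380.2


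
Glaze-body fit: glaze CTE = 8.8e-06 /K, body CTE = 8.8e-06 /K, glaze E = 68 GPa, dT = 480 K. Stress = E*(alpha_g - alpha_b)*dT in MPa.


Stress = 68*1000*(8.8e-06 - 8.8e-06)*480 = 0.0 MPa

0.0


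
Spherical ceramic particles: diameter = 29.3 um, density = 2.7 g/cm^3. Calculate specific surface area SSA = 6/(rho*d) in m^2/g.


SSA = 6 / (2.7 * 29.3) = 0.076 m^2/g

0.076


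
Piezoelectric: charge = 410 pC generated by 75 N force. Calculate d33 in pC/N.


d33 = 410 / 75 = 5.5 pC/N

5.5


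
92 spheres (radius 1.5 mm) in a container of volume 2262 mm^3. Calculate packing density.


V_sphere = 4/3*pi*1.5^3 = 14.1372 mm^3
Total V = 92*14.1372 = 1300.6224 mm^3
PD = 1300.6224 / 2262 = 0.575

0.575


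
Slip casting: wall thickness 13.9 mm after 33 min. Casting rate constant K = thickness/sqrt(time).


K = 13.9 / sqrt(33) = 13.9 / 5.7446 = 2.42 mm/min^0.5

2.42


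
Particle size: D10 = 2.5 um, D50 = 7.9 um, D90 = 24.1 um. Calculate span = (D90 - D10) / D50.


Span = (24.1 - 2.5) / 7.9 = 21.6 / 7.9 = 2.734

2.734


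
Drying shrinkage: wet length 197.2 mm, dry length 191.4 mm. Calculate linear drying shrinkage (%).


DS = (197.2 - 191.4) / 197.2 * 100 = 2.94%

2.94


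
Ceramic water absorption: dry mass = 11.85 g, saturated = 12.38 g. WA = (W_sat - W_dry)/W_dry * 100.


WA = (12.38 - 11.85) / 11.85 * 100 = 4.47%

4.47


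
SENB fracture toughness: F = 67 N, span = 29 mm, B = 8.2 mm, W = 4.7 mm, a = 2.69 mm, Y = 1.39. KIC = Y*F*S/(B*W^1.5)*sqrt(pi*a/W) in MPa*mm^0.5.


KIC = 1.39*67*29/(8.2*4.7^1.5)*sqrt(pi*2.69/4.7) = 43.34

43.34


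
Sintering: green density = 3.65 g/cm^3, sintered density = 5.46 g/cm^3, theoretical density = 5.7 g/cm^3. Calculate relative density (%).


Relative = 5.46 / 5.7 * 100 = 95.8%

95.8


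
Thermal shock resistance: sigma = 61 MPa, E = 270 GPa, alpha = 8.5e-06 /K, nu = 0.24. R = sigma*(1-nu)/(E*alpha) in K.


R = 61*(1-0.24)/(270*1000*8.5e-06) = 20 K

20


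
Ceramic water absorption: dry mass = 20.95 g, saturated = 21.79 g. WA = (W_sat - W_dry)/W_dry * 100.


WA = (21.79 - 20.95) / 20.95 * 100 = 4.01%

4.01


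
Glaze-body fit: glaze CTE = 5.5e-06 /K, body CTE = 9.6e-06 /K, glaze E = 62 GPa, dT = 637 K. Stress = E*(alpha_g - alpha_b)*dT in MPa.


Stress = 62*1000*(5.5e-06 - 9.6e-06)*637 = -161.9 MPa

-161.9


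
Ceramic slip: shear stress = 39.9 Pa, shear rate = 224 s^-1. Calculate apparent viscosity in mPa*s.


eta = tau/gamma * 1000 = 39.9/224 * 1000 = 178.1 mPa*s

178.1


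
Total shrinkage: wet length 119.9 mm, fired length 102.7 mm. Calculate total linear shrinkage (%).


TS = (119.9 - 102.7) / 119.9 * 100 = 14.35%

14.35


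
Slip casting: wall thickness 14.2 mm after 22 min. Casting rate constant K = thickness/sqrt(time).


K = 14.2 / sqrt(22) = 14.2 / 4.6904 = 3.027 mm/min^0.5

3.027


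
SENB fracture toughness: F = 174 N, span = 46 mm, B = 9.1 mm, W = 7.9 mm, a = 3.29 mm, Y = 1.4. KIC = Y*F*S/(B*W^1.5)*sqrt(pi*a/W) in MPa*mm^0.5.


KIC = 1.4*174*46/(9.1*7.9^1.5)*sqrt(pi*3.29/7.9) = 63.43

63.43


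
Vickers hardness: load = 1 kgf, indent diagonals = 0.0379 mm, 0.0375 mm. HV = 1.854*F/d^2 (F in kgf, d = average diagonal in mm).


d_avg = (0.0379+0.0375)/2 = 0.0377 mm
HV = 1.854*1/0.0377^2 = 1304

1304


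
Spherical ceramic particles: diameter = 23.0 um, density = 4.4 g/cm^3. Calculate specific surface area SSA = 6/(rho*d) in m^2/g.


SSA = 6 / (4.4 * 23.0) = 0.059 m^2/g

0.059


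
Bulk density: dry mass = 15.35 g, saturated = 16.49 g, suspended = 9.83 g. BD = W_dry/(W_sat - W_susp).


BD = 15.35 / (16.49 - 9.83) = 15.35 / 6.66 = 2.305 g/cm^3

2.305


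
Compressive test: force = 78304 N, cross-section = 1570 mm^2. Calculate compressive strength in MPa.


CS = 78304 / 1570 = 49.9 MPa

49.9


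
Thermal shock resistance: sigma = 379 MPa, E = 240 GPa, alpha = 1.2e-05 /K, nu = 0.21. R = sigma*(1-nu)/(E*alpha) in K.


R = 379*(1-0.21)/(240*1000*1.2e-05) = 104 K

104


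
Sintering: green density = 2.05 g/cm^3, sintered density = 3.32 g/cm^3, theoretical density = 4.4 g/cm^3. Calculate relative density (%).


Relative = 3.32 / 4.4 * 100 = 75.5%

75.5


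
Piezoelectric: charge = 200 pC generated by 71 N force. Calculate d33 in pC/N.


d33 = 200 / 71 = 2.8 pC/N

2.8


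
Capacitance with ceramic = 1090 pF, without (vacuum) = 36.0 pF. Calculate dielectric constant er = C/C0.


er = 1090 / 36.0 = 30.28

30.28


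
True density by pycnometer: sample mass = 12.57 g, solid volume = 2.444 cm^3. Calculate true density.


TD = 12.57 / 2.444 = 5.143 g/cm^3

5.143


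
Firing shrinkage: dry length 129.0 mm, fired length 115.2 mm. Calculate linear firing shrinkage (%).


FS = (129.0 - 115.2) / 129.0 * 100 = 10.7%

10.7


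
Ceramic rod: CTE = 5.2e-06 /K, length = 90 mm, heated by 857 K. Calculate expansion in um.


dL = 5.2e-06 * 90 * 857 * 1000 = 401.076 um

401.076


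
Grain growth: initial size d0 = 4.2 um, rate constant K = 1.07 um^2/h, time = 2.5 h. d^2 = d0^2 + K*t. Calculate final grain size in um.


d^2 = 4.2^2 + 1.07*2.5 = 20.315
d = sqrt(20.315) = 4.51 um

4.51


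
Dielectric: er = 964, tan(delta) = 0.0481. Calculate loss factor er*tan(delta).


Loss = 964 * 0.0481 = 46.368

46.368


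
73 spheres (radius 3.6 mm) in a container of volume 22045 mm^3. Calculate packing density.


V_sphere = 4/3*pi*3.6^3 = 195.4322 mm^3
Total V = 73*195.4322 = 14266.5506 mm^3
PD = 14266.5506 / 22045 = 0.647

0.647


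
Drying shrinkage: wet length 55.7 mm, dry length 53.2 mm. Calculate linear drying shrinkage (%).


DS = (55.7 - 53.2) / 55.7 * 100 = 4.49%

4.49


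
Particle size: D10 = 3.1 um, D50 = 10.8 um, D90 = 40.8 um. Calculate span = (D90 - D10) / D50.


Span = (40.8 - 3.1) / 10.8 = 37.7 / 10.8 = 3.491

3.491


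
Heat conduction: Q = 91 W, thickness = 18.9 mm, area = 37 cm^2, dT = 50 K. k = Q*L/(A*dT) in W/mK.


k = 91*18.9/1000/(37/10000*50) = 9.3 W/mK

9.3


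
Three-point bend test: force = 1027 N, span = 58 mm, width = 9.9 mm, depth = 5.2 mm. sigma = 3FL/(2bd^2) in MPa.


sigma = 3*1027*58/(2*9.9*5.2^2) = 333.8 MPa

333.8


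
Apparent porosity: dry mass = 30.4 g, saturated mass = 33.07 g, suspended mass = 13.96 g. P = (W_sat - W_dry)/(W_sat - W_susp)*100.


P = (33.07 - 30.4) / (33.07 - 13.96) * 100 = 2.67 / 19.11 * 100 = 14.0%

14.0


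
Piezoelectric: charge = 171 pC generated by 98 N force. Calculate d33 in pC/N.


d33 = 171 / 98 = 1.7 pC/N

1.7


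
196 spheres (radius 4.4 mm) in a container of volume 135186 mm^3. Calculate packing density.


V_sphere = 4/3*pi*4.4^3 = 356.8179 mm^3
Total V = 196*356.8179 = 69936.3084 mm^3
PD = 69936.3084 / 135186 = 0.517

0.517


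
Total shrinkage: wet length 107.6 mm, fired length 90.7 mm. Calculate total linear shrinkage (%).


TS = (107.6 - 90.7) / 107.6 * 100 = 15.71%

15.71


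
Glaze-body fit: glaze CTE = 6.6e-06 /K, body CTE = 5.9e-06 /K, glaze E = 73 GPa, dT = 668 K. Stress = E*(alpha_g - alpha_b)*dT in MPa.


Stress = 73*1000*(6.6e-06 - 5.9e-06)*668 = 34.1 MPa

34.1


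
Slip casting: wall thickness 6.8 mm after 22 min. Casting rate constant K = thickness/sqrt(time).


K = 6.8 / sqrt(22) = 6.8 / 4.6904 = 1.45 mm/min^0.5

1.45


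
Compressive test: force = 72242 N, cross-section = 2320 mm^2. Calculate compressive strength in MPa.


CS = 72242 / 2320 = 31.1 MPa

31.1


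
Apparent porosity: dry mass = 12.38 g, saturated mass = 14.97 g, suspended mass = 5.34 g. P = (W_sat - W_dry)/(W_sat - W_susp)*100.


P = (14.97 - 12.38) / (14.97 - 5.34) * 100 = 2.59 / 9.63 * 100 = 26.9%

26.9


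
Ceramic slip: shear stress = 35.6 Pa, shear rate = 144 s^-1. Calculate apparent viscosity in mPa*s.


eta = tau/gamma * 1000 = 35.6/144 * 1000 = 247.2 mPa*s

247.2


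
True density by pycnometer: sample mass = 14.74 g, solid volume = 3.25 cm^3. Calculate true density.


TD = 14.74 / 3.25 = 4.535 g/cm^3

4.535


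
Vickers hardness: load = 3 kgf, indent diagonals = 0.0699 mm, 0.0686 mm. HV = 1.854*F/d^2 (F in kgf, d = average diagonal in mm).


d_avg = (0.0699+0.0686)/2 = 0.06925 mm
HV = 1.854*3/0.06925^2 = 1160

1160


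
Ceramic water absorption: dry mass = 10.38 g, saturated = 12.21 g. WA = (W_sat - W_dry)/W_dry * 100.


WA = (12.21 - 10.38) / 10.38 * 100 = 17.63%

17.63


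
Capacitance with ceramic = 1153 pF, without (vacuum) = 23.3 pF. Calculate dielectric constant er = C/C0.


er = 1153 / 23.3 = 49.48

49.48


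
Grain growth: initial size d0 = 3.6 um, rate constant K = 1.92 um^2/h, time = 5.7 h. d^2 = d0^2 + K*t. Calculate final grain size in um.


d^2 = 3.6^2 + 1.92*5.7 = 23.904
d = sqrt(23.904) = 4.89 um

4.89


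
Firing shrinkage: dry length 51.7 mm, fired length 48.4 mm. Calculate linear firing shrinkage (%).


FS = (51.7 - 48.4) / 51.7 * 100 = 6.38%

6.38


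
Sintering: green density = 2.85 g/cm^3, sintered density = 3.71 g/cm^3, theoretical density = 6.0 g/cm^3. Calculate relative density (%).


Relative = 3.71 / 6.0 * 100 = 61.8%

61.8


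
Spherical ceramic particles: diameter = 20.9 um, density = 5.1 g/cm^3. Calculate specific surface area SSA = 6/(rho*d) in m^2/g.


SSA = 6 / (5.1 * 20.9) = 0.056 m^2/g

0.056


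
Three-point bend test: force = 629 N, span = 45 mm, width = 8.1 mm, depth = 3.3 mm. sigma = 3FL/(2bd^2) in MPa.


sigma = 3*629*45/(2*8.1*3.3^2) = 481.3 MPa

481.3


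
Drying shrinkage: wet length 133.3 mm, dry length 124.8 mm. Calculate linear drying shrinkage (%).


DS = (133.3 - 124.8) / 133.3 * 100 = 6.38%

6.38


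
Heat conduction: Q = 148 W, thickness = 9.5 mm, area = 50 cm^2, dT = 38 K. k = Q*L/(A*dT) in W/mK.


k = 148*9.5/1000/(50/10000*38) = 7.4 W/mK

7.4


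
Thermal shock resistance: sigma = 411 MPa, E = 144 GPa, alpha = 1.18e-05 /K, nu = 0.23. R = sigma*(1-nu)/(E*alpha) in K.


R = 411*(1-0.23)/(144*1000*1.18e-05) = 186 K

186


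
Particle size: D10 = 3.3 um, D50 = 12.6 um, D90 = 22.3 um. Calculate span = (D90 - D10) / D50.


Span = (22.3 - 3.3) / 12.6 = 19.0 / 12.6 = 1.508

1.508


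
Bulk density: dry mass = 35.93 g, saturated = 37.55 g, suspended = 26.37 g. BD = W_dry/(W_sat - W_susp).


BD = 35.93 / (37.55 - 26.37) = 35.93 / 11.18 = 3.214 g/cm^3

3.214


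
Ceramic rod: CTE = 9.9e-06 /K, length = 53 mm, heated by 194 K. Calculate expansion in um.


dL = 9.9e-06 * 53 * 194 * 1000 = 101.792 um

101.792


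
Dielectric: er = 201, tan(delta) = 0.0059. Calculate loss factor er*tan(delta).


Loss = 201 * 0.0059 = 1.186

1.186


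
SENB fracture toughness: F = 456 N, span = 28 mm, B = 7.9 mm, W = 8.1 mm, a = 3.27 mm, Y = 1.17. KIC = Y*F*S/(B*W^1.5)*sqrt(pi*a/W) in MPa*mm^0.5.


KIC = 1.17*456*28/(7.9*8.1^1.5)*sqrt(pi*3.27/8.1) = 92.38

92.38


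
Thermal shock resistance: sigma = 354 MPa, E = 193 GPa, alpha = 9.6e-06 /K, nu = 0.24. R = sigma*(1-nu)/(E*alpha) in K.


R = 354*(1-0.24)/(193*1000*9.6e-06) = 145 K

145


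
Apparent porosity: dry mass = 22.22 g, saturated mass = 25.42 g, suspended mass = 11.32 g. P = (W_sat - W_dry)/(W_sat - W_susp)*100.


P = (25.42 - 22.22) / (25.42 - 11.32) * 100 = 3.2 / 14.1 * 100 = 22.7%

22.7


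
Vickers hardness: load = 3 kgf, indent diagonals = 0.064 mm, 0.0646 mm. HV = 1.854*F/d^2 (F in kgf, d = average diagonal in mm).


d_avg = (0.064+0.0646)/2 = 0.0643 mm
HV = 1.854*3/0.0643^2 = 1345

1345


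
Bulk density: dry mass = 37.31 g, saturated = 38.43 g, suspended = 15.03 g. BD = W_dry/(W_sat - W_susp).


BD = 37.31 / (38.43 - 15.03) = 37.31 / 23.4 = 1.594 g/cm^3

1.594


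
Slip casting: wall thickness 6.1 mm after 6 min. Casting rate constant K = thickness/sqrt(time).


K = 6.1 / sqrt(6) = 6.1 / 2.4495 = 2.49 mm/min^0.5

2.49


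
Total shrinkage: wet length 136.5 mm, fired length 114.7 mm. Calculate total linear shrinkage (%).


TS = (136.5 - 114.7) / 136.5 * 100 = 15.97%

15.97


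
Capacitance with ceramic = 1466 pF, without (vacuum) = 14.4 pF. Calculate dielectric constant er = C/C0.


er = 1466 / 14.4 = 101.81

101.81


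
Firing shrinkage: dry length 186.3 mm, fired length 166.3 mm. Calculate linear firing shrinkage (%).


FS = (186.3 - 166.3) / 186.3 * 100 = 10.74%

10.74


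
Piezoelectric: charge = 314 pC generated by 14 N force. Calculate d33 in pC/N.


d33 = 314 / 14 = 22.4 pC/N

22.4


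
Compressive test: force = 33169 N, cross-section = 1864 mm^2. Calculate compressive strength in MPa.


CS = 33169 / 1864 = 17.8 MPa

17.8


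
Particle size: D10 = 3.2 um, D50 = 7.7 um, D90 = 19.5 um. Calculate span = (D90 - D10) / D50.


Span = (19.5 - 3.2) / 7.7 = 16.3 / 7.7 = 2.117

2.117


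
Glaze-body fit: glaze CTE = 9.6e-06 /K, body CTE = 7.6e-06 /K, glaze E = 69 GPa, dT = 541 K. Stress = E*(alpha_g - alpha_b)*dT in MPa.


Stress = 69*1000*(9.6e-06 - 7.6e-06)*541 = 74.7 MPa

74.7


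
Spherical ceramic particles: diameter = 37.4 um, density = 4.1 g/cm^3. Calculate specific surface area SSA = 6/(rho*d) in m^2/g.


SSA = 6 / (4.1 * 37.4) = 0.039 m^2/g

0.039


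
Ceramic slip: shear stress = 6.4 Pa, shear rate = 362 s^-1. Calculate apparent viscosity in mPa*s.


eta = tau/gamma * 1000 = 6.4/362 * 1000 = 17.7 mPa*s

17.7


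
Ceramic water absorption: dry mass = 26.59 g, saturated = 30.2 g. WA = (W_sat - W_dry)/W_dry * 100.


WA = (30.2 - 26.59) / 26.59 * 100 = 13.58%

13.58


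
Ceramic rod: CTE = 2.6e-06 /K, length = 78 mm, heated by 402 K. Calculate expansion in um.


dL = 2.6e-06 * 78 * 402 * 1000 = 81.526 um

81.526


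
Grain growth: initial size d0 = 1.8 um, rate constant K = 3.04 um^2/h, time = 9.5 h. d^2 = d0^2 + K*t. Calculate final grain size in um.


d^2 = 1.8^2 + 3.04*9.5 = 32.12
d = sqrt(32.12) = 5.67 um

5.67


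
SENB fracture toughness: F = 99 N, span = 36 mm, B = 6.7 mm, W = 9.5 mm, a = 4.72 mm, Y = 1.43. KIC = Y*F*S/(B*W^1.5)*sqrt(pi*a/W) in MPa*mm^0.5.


KIC = 1.43*99*36/(6.7*9.5^1.5)*sqrt(pi*4.72/9.5) = 32.46

32.46


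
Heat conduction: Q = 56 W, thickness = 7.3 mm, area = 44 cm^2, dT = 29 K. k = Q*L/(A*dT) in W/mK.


k = 56*7.3/1000/(44/10000*29) = 3.2 W/mK

3.2


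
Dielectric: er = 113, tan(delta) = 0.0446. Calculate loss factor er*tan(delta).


Loss = 113 * 0.0446 = 5.04

5.04


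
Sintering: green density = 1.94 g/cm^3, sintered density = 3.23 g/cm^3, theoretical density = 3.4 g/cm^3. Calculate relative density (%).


Relative = 3.23 / 3.4 * 100 = 95.0%

95.0


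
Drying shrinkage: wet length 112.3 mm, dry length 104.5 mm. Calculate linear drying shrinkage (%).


DS = (112.3 - 104.5) / 112.3 * 100 = 6.95%

6.95


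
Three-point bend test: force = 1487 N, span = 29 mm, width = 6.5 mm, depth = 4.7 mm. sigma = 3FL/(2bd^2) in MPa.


sigma = 3*1487*29/(2*6.5*4.7^2) = 450.5 MPa

450.5


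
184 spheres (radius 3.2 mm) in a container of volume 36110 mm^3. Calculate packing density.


V_sphere = 4/3*pi*3.2^3 = 137.2583 mm^3
Total V = 184*137.2583 = 25255.5272 mm^3
PD = 25255.5272 / 36110 = 0.699

0.699


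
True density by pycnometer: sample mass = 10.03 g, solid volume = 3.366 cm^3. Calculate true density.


TD = 10.03 / 3.366 = 2.98 g/cm^3

2.98


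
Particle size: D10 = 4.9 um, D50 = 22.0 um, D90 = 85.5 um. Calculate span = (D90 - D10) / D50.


Span = (85.5 - 4.9) / 22.0 = 80.6 / 22.0 = 3.664

3.664


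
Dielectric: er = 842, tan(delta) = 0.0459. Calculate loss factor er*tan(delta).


Loss = 842 * 0.0459 = 38.648

38.648


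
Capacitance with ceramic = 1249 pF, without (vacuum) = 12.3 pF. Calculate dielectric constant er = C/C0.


er = 1249 / 12.3 = 101.54

101.54


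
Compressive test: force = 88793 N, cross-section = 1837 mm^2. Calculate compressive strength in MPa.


CS = 88793 / 1837 = 48.3 MPa

48.3


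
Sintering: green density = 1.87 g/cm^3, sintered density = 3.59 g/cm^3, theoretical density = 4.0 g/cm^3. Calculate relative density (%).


Relative = 3.59 / 4.0 * 100 = 89.8%

89.8


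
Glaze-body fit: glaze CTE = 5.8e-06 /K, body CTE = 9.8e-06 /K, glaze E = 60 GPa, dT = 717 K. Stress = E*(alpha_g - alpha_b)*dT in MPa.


Stress = 60*1000*(5.8e-06 - 9.8e-06)*717 = -172.1 MPa

-172.1


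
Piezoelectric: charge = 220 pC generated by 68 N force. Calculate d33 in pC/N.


d33 = 220 / 68 = 3.2 pC/N

3.2


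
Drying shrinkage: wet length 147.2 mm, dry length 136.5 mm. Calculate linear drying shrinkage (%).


DS = (147.2 - 136.5) / 147.2 * 100 = 7.27%

7.27


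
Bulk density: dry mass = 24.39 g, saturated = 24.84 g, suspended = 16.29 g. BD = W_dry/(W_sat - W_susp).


BD = 24.39 / (24.84 - 16.29) = 24.39 / 8.55 = 2.853 g/cm^3

2.853


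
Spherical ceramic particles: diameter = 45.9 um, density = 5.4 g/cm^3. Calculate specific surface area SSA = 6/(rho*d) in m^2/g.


SSA = 6 / (5.4 * 45.9) = 0.024 m^2/g

0.024


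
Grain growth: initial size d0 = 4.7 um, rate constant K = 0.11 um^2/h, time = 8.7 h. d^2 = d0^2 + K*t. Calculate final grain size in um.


d^2 = 4.7^2 + 0.11*8.7 = 23.047
d = sqrt(23.047) = 4.8 um

4.8


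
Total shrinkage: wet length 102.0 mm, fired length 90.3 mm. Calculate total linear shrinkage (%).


TS = (102.0 - 90.3) / 102.0 * 100 = 11.47%

11.47


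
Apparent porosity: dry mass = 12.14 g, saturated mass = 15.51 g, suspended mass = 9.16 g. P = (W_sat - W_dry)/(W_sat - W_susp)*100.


P = (15.51 - 12.14) / (15.51 - 9.16) * 100 = 3.37 / 6.35 * 100 = 53.1%

53.1


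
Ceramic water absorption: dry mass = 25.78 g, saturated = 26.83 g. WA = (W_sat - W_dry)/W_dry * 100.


WA = (26.83 - 25.78) / 25.78 * 100 = 4.07%

4.07


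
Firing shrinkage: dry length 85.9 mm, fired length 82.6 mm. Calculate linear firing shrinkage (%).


FS = (85.9 - 82.6) / 85.9 * 100 = 3.84%

3.84


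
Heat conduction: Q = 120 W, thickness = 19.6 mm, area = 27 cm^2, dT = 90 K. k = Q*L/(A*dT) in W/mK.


k = 120*19.6/1000/(27/10000*90) = 9.68 W/mK

9.68


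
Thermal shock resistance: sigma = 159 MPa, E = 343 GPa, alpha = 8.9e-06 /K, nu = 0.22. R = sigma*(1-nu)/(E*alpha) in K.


R = 159*(1-0.22)/(343*1000*8.9e-06) = 41 K

41


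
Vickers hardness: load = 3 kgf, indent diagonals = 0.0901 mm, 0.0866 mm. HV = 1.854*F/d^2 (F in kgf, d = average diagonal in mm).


d_avg = (0.0901+0.0866)/2 = 0.08835 mm
HV = 1.854*3/0.08835^2 = 713

713


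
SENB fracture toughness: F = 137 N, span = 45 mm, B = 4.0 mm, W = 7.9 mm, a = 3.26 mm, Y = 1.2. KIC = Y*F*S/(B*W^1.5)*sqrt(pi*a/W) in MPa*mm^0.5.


KIC = 1.2*137*45/(4.0*7.9^1.5)*sqrt(pi*3.26/7.9) = 94.84

94.84


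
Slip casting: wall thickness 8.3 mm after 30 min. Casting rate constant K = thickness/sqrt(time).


K = 8.3 / sqrt(30) = 8.3 / 5.4772 = 1.515 mm/min^0.5

1.515


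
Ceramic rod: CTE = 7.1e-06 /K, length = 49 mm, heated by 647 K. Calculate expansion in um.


dL = 7.1e-06 * 49 * 647 * 1000 = 225.091 um

225.091


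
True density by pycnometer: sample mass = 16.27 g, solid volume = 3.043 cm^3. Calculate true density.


TD = 16.27 / 3.043 = 5.347 g/cm^3

5.347


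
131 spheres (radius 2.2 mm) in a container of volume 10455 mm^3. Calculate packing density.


V_sphere = 4/3*pi*2.2^3 = 44.6022 mm^3
Total V = 131*44.6022 = 5842.8882 mm^3
PD = 5842.8882 / 10455 = 0.559

0.559


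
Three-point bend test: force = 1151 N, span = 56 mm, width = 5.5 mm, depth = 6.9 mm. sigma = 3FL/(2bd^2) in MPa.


sigma = 3*1151*56/(2*5.5*6.9^2) = 369.2 MPa

369.2


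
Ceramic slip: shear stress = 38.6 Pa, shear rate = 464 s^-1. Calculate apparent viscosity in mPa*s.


eta = tau/gamma * 1000 = 38.6/464 * 1000 = 83.2 mPa*s

83.2


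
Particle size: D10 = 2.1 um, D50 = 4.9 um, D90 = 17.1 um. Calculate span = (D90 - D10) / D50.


Span = (17.1 - 2.1) / 4.9 = 15.0 / 4.9 = 3.061

3.061


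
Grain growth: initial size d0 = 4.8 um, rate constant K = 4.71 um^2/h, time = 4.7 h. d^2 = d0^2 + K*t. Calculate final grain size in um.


d^2 = 4.8^2 + 4.71*4.7 = 45.177
d = sqrt(45.177) = 6.72 um

6.72


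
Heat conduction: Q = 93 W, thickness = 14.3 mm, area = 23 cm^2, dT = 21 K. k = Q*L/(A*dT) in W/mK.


k = 93*14.3/1000/(23/10000*21) = 27.53 W/mK

27.53


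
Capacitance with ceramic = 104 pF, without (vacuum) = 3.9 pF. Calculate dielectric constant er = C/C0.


er = 104 / 3.9 = 26.67

26.67


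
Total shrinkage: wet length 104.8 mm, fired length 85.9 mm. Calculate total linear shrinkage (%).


TS = (104.8 - 85.9) / 104.8 * 100 = 18.03%

18.03


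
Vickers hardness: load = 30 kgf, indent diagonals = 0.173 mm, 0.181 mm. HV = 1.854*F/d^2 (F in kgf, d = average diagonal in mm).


d_avg = (0.173+0.181)/2 = 0.177 mm
HV = 1.854*30/0.177^2 = 1775

1775


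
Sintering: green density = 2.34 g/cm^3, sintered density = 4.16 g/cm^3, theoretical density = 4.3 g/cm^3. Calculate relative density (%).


Relative = 4.16 / 4.3 * 100 = 96.7%

96.7


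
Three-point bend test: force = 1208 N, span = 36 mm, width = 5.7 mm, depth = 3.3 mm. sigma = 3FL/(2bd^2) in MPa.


sigma = 3*1208*36/(2*5.7*3.3^2) = 1050.9 MPa

1050.9


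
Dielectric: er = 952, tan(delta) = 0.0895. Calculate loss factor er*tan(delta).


Loss = 952 * 0.0895 = 85.204

85.204


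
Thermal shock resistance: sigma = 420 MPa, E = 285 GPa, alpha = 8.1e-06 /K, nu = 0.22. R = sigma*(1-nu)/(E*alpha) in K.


R = 420*(1-0.22)/(285*1000*8.1e-06) = 142 K

142


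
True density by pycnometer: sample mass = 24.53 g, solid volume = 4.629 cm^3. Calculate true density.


TD = 24.53 / 4.629 = 5.299 g/cm^3

5.299


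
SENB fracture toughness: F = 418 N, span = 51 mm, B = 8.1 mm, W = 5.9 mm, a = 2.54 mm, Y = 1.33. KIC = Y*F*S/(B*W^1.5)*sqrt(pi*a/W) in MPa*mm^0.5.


KIC = 1.33*418*51/(8.1*5.9^1.5)*sqrt(pi*2.54/5.9) = 284.05

284.05


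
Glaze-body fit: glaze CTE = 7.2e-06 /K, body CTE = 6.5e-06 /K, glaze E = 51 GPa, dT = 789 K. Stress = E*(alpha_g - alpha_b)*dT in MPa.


Stress = 51*1000*(7.2e-06 - 6.5e-06)*789 = 28.2 MPa

28.2


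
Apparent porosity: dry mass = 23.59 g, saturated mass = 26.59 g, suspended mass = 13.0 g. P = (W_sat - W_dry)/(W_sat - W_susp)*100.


P = (26.59 - 23.59) / (26.59 - 13.0) * 100 = 3.0 / 13.59 * 100 = 22.1%

22.1


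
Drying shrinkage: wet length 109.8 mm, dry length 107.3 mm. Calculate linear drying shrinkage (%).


DS = (109.8 - 107.3) / 109.8 * 100 = 2.28%

2.28


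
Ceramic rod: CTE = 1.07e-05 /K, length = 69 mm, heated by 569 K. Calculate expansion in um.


dL = 1.07e-05 * 69 * 569 * 1000 = 420.093 um

420.093


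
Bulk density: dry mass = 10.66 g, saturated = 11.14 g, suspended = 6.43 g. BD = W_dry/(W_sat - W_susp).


BD = 10.66 / (11.14 - 6.43) = 10.66 / 4.71 = 2.263 g/cm^3

2.263


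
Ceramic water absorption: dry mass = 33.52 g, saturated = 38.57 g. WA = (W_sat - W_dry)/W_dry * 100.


WA = (38.57 - 33.52) / 33.52 * 100 = 15.07%

15.07


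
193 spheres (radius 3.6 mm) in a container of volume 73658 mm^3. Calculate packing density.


V_sphere = 4/3*pi*3.6^3 = 195.4322 mm^3
Total V = 193*195.4322 = 37718.4146 mm^3
PD = 37718.4146 / 73658 = 0.512

0.512


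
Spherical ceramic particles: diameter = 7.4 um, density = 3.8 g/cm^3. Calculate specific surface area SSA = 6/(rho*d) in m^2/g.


SSA = 6 / (3.8 * 7.4) = 0.213 m^2/g

0.213


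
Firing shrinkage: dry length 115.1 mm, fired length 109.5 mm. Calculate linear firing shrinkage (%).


FS = (115.1 - 109.5) / 115.1 * 100 = 4.87%

4.87


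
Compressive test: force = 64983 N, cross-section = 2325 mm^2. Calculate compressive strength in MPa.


CS = 64983 / 2325 = 27.9 MPa

27.9


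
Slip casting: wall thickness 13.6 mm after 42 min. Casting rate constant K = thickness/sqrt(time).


K = 13.6 / sqrt(42) = 13.6 / 6.4807 = 2.099 mm/min^0.5

2.099
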